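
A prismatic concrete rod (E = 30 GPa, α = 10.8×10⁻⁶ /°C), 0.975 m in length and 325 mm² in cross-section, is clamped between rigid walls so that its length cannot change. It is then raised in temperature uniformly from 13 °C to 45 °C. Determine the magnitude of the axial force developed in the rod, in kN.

The ends cannot move, so σ = EαΔT = 30×10³ × 10.8×10⁻⁶ × 32 = 10.37 MPa.
Then P = σA = 10.37 × 325 mm² = 3.37 kN, compressive.

P ≈ 3.37 kN (compressive)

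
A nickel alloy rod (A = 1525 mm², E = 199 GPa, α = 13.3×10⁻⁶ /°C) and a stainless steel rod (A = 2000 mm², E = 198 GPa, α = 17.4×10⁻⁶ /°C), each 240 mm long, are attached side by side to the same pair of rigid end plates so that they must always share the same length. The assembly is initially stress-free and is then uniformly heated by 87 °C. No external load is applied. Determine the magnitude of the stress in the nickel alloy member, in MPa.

Both members must finish at the same length. With the larger α, the stainless steel tends to over-expand; the plates restrain it, putting the stainless steel in compression and the nickel alloy in tension. With no external load the two internal forces are equal and opposite, magnitude P.
Equating the net (thermal + elastic) strains gives |α₁ − α₂|·ΔT = P·[1/(A₁E₁) + 1/(A₂E₂)].
|α₁ − α₂|·ΔT = 4.1×10⁻⁶ × 87 = 0.0003567.
1/(A₁E₁) + 1/(A₂E₂) = 1/(1525×199×10³) + 1/(2000×198×10³) = 5.82×10⁻⁹ N⁻¹.
So P = 0.0003567 / 5.82×10⁻⁹ = 61.28 kN.
σ_{nickel alloy} = P/A₁ = 61280/1525 = 40.19 MPa, tensile.

σ ≈ 40.2 MPa (tensile)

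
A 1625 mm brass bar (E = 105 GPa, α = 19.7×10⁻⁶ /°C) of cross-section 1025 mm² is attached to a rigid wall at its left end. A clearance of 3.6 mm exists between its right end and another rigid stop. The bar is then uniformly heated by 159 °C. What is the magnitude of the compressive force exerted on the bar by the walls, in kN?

Unrestrained expansion: δ_free = αΔT L = 19.7×10⁻⁶ × 159 × 1625 = 5.09 mm.
The gap closes (δ_free > 3.6 mm) and the wall then resists a further 5.09 − 3.6 = 1.49 mm of expansion.
So σ = E(δ_free − g)/L = 105×10³ × 1.49/1625 = 96.28 MPa.
P = σA = 96.28 × 1025 = 98.68 kN.

P ≈ 98.7 kN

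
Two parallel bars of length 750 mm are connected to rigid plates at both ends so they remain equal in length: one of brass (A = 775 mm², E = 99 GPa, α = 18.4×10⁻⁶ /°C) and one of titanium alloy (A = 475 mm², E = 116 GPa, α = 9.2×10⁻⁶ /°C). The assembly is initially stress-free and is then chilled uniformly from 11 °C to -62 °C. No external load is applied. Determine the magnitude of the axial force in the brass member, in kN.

The brass has the larger α, so on cooling it would change length more than the titanium alloy if both were free. The rigid plates force a common final length, so the brass is put into tension and the titanium alloy into compression, with equal and opposite forces P (no external load).
Compatibility of the two members (thermal + elastic change equal): (α₁ − α₂)ΔT = P·[1/(A₁E₁) + 1/(A₂E₂)].
|α₁ − α₂|·ΔT = 9.2×10⁻⁶ × 73 = 0.0006716.
1/(A₁E₁) + 1/(A₂E₂) = 1/(775×99×10³) + 1/(475×116×10³) = 3.118×10⁻⁸ N⁻¹.
P = 0.0006716 / 3.118×10⁻⁸ = 21540 N = 21.54 kN.

P ≈ 21.5 kN (tensile in the brass)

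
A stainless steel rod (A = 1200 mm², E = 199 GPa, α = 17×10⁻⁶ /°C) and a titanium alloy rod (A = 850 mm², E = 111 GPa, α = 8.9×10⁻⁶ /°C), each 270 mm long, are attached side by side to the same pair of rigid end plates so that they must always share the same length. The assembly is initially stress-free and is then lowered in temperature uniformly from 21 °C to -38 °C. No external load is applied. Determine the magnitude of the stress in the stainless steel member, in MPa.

Both members must finish at the same length. With the larger α, the stainless steel tends to over-contract; the plates restrain it, putting the stainless steel in tension and the titanium alloy in compression. With no external load the two internal forces are equal and opposite, magnitude P.
Setting the final lengths equal and cancelling L: (α₁ − α₂)ΔT = P/(A₁E₁) + P/(A₂E₂).
|α₁ − α₂|·ΔT = 8.1×10⁻⁶ × 59 = 0.0004779.
1/(A₁E₁) + 1/(A₂E₂) = 1/(1200×199×10³) + 1/(850×111×10³) = 1.479×10⁻⁸ N⁻¹.
P = 0.0004779 / 1.479×10⁻⁸ = 32320 N = 32.32 kN.
σ_{stainless steel} = P/A₁ = 32320/1200 = 26.93 MPa, tensile.

σ ≈ 26.9 MPa (tensile)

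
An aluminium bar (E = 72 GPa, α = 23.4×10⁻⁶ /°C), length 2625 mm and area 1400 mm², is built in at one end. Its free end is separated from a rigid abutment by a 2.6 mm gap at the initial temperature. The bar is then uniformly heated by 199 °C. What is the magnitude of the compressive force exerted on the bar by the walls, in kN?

P ≈ 370 kN

Free thermal elongation = αΔT L = 23.4×10⁻⁶ × 199 × 2625 = 12.22 mm.
This exceeds the 2.6 mm gap, so the wall pushes back. The portion of expansion that must be recovered elastically is δ_free − gap = 12.22 − 2.6 = 9.624 mm.
That suppressed elongation corresponds to σ = E·Δ/L = 72×10³ × 9.624/2625 = 264 MPa.
Force on the wall = σA = 264 × 1400 mm² = 369.5 kN.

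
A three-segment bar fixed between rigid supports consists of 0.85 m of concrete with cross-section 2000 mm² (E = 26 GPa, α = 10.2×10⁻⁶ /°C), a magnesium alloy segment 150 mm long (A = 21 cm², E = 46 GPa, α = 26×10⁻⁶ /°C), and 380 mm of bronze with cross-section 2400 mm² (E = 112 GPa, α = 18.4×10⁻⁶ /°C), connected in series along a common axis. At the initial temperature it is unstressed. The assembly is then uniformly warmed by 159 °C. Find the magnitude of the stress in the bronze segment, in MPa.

σ ≈ 67.1 MPa (compressive)

If the supports were absent, the total length change would be Σ αᵢΔT Lᵢ = 10.2×10⁻⁶×159×850 + 26×10⁻⁶×159×150 + 18.4×10⁻⁶×159×380 = 3.11 mm.
The rigid supports impose zero overall length change; the single axial force P common to all segments must satisfy P Σ Lᵢ/(AᵢEᵢ) = δ_free.
The series flexibility is Σ Lᵢ/(AᵢEᵢ) = 850/(2000×26×10³) + 150/(2100×46×10³) + 380/(2400×112×10³) = 1.931×10⁻⁵ mm/N.
So P = 3.11 / 1.931×10⁻⁵ = 161.1 kN, compressive.
σ_{bronze} = P / A = 161100 / 2400 = 67.11 MPa.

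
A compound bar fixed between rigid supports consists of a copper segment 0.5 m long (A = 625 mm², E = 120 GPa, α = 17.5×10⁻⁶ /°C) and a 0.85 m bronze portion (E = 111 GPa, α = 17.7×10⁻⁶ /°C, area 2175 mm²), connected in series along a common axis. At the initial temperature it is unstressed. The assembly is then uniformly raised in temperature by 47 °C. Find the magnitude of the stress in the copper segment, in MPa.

If the supports were absent, the total length change would be Σ αᵢΔT Lᵢ = 17.5×10⁻⁶×47×500 + 17.7×10⁻⁶×47×850 = 1.118 mm.
Since the ends are fixed, an axial force P builds up, equal in every segment, with P · Σ Lᵢ/(AᵢEᵢ) = δ_free.
The series flexibility is Σ Lᵢ/(AᵢEᵢ) = 500/(625×120×10³) + 850/(2175×111×10³) = 1.019×10⁻⁵ mm/N.
P = 1.118 / 1.019×10⁻⁵ = 109800 N = 109.8 kN, compressive.
σ_{copper} = P / A = 109800 / 625 = 175.6 MPa.

σ ≈ 176 MPa (compressive)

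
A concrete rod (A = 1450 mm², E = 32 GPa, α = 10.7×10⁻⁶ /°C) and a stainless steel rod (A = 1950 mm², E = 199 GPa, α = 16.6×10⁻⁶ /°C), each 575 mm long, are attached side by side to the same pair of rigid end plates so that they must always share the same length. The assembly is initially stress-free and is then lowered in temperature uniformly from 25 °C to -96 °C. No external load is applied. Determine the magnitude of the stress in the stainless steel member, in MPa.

σ ≈ 15.2 MPa (tensile)

The stainless steel has the larger α, so on cooling it would change length more than the concrete if both were free. The rigid plates force a common final length, so the stainless steel is put into tension and the concrete into compression, with equal and opposite forces P (no external load).
Equating the net (thermal + elastic) strains gives |α₁ − α₂|·ΔT = P·[1/(A₁E₁) + 1/(A₂E₂)].
|α₁ − α₂|·ΔT = 5.9×10⁻⁶ × 121 = 0.0007139.
1/(A₁E₁) + 1/(A₂E₂) = 1/(1450×32×10³) + 1/(1950×199×10³) = 2.413×10⁻⁸ N⁻¹.
So P = 0.0007139 / 2.413×10⁻⁸ = 29.59 kN.
σ_{stainless steel} = P/A₂ = 29590/1950 = 15.17 MPa, tensile.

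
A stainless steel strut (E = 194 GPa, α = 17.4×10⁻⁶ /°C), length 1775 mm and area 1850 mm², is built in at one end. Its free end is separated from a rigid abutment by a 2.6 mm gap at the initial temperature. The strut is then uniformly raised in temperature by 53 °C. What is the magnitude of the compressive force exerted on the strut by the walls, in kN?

If the wall were absent the strut would grow by αΔT L = 17.4×10⁻⁶ × 53 × 1775 = 1.637 mm.
This is smaller than the 2.6 mm clearance, so the strut expands freely without reaching the stop — the stress is zero.

P ≈ 0 kN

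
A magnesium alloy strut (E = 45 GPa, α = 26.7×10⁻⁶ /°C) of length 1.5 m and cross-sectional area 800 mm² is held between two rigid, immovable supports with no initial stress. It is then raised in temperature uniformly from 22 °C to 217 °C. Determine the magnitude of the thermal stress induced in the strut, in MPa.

σ ≈ 234 MPa (compressive)

With length fixed, the mechanical strain must cancel the thermal strain αΔT = 26.7×10⁻⁶ × 195 = 5206.5×10⁻⁶.
The stress required to suppress this strain is σ = Eε = 45×10³ × 5206.5×10⁻⁶ = 234.3 MPa, compressive since the strut is trying to expand.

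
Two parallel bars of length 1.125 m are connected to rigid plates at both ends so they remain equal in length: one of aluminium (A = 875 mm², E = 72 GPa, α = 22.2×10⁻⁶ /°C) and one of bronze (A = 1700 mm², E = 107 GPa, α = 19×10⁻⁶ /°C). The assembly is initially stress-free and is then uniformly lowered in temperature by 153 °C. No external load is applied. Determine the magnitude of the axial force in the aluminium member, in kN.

Both members must finish at the same length. With the larger α, the aluminium tends to over-contract; the plates restrain it, putting the aluminium in tension and the bronze in compression. With no external load the two internal forces are equal and opposite, magnitude P.
Equating the net (thermal + elastic) strains gives |α₁ − α₂|·ΔT = P·[1/(A₁E₁) + 1/(A₂E₂)].
|α₁ − α₂|·ΔT = 3.2×10⁻⁶ × 153 = 0.0004896.
1/(A₁E₁) + 1/(A₂E₂) = 1/(875×72×10³) + 1/(1700×107×10³) = 2.137×10⁻⁸ N⁻¹.
So P = 0.0004896 / 2.137×10⁻⁸ = 22.91 kN.

P ≈ 22.9 kN (tensile in the aluminium)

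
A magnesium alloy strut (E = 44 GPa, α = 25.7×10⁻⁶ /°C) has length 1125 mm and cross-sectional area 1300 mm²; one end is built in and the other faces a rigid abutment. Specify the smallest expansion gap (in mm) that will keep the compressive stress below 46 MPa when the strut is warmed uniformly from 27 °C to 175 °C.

With no wall the strut would lengthen by αΔT L = 25.7×10⁻⁶ × 148 × 1125 = 4.279 mm.
At the allowable stress the elastic shortening the wall may impose is σL/E = 46 × 1125 / (44×10³) = 1.176 mm.
So the gap has to take up the difference, g_min = δ_free − σL/E = 4.279 − 1.176 = 3.103 mm.

g ≈ 3.1 mm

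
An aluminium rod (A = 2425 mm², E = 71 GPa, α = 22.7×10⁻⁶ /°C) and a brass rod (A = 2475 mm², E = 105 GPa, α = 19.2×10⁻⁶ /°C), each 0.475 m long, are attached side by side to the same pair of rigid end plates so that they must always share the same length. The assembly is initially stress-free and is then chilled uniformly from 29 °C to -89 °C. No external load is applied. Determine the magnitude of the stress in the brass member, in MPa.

Both members must finish at the same length. With the larger α, the aluminium tends to over-contract; the plates restrain it, putting the aluminium in tension and the brass in compression. With no external load the two internal forces are equal and opposite, magnitude P.
Compatibility of the two members (thermal + elastic change equal): (α₁ − α₂)ΔT = P·[1/(A₁E₁) + 1/(A₂E₂)].
|α₁ − α₂|·ΔT = 3.5×10⁻⁶ × 118 = 0.000413.
1/(A₁E₁) + 1/(A₂E₂) = 1/(2425×71×10³) + 1/(2475×105×10³) = 9.656×10⁻⁹ N⁻¹.
P = 0.000413 / 9.656×10⁻⁹ = 42770 N = 42.77 kN.
σ_{brass} = P/A₂ = 42770/2475 = 17.28 MPa, compressive.

σ ≈ 17.3 MPa (compressive)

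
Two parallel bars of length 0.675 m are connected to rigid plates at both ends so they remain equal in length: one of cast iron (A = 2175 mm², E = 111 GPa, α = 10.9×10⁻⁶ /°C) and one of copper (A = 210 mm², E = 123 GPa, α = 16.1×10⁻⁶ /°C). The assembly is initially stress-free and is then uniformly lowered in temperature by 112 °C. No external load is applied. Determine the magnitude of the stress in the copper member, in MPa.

Equilibrium of a rigid end plate with no external load gives equal and opposite internal forces ±P in the two members. Since α_{copper} > α_{cast iron}, cooling drives the copper into tension and the cast iron into compression.
Setting the final lengths equal and cancelling L: (α₁ − α₂)ΔT = P/(A₁E₁) + P/(A₂E₂).
|α₁ − α₂|·ΔT = 5.2×10⁻⁶ × 112 = 0.0005824.
1/(A₁E₁) + 1/(A₂E₂) = 1/(2175×111×10³) + 1/(210×123×10³) = 4.286×10⁻⁸ N⁻¹.
So P = 0.0005824 / 4.286×10⁻⁸ = 13.59 kN.
σ_{copper} = P/A₂ = 13590/210 = 64.71 MPa, tensile.

σ ≈ 64.7 MPa (tensile)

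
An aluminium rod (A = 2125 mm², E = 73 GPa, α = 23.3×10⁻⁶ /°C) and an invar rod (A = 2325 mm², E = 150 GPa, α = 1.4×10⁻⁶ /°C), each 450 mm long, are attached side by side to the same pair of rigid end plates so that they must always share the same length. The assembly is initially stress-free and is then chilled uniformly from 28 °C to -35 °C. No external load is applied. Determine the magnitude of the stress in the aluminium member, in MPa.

σ ≈ 69.7 MPa (tensile)

Equilibrium of a rigid end plate with no external load gives equal and opposite internal forces ±P in the two members. Since α_{aluminium} > α_{invar}, cooling drives the aluminium into tension and the invar into compression.
Compatibility of the two members (thermal + elastic change equal): (α₁ − α₂)ΔT = P·[1/(A₁E₁) + 1/(A₂E₂)].
|α₁ − α₂|·ΔT = 21.9×10⁻⁶ × 63 = 0.00138.
1/(A₁E₁) + 1/(A₂E₂) = 1/(2125×73×10³) + 1/(2325×150×10³) = 9.314×10⁻⁹ N⁻¹.
P = 0.00138 / 9.314×10⁻⁹ = 148100 N = 148.1 kN.
σ_{aluminium} = P/A₁ = 148100/2125 = 69.71 MPa, tensile.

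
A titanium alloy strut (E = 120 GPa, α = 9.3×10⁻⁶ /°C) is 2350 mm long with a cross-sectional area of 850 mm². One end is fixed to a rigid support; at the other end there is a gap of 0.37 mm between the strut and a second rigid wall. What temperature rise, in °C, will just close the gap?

ΔT ≈ 16.9 °C

The gap closes when αΔT L = 0.37 mm, since the strut is still unstressed at that instant.
So ΔT = g/(αL) = 0.37/(9.3×10⁻⁶ × 2350) = 16.93 °C.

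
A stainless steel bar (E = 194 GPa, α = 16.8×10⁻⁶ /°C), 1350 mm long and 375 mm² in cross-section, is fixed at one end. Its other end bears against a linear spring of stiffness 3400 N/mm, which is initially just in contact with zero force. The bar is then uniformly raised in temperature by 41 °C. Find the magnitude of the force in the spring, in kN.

P ≈ 2.97 kN

If the spring were absent the bar would lengthen by αΔT L = 16.8×10⁻⁶ × 41 × 1350 = 0.9299 mm.
With a force P in the spring, the elastic change of the bar is PL/(AE) and that of the spring is P/k; compatibility requires their sum to equal δ_free.
So P = δ_free / [L/(AE) + 1/k] = 0.9299 / [ 1350/(375×194×10³) + 1/(3400) ].
P = 0.9299 / 0.0003127 = 2974 N.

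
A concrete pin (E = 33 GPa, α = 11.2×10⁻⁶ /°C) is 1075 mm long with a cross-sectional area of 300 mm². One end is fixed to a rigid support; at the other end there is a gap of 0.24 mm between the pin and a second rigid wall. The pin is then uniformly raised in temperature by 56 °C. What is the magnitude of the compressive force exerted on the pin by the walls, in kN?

Unrestrained expansion: δ_free = αΔT L = 11.2×10⁻⁶ × 56 × 1075 = 0.6742 mm.
After closing the 0.24 mm clearance, 0.6742 − 0.24 = 0.4342 mm of expansion remains to be suppressed by the wall.
Compatibility: PL/(AE) = 0.4342 mm, so σ = P/A = E × (0.4342/1075) = 13.33 MPa.
P = σA = 13.33 × 300 = 3.999 kN.

P ≈ 4 kN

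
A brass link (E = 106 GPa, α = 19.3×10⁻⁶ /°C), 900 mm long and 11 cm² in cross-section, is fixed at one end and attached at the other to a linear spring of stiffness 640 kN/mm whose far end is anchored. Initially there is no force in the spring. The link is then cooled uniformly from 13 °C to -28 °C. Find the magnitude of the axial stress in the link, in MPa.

The unrestrained thermal change is αΔT L = 19.3×10⁻⁶ × 41 × 900 = 0.7122 mm.
Let P be the tensile force in the spring. The link extends elastically by PL/(AE) and the spring stretches by P/k; together these equal δ_free.
So P = δ_free / [L/(AE) + 1/k] = 0.7122 / [ 900/(1100×106×10³) + 1/(640×10³) ].
P = 0.7122 / 9.281×10⁻⁶ = 76730 N.
σ = P/A = 76730/1100 = 69.76 MPa.

σ ≈ 69.8 MPa (tensile)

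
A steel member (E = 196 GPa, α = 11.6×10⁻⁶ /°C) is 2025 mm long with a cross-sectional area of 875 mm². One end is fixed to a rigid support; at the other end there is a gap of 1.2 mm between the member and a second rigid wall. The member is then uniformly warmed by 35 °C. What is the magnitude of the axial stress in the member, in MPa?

Free thermal elongation = αΔT L = 11.6×10⁻⁶ × 35 × 2025 = 0.8221 mm.
This is smaller than the 1.2 mm clearance, so the member expands freely without reaching the stop — the stress is zero.

σ ≈ 0 MPa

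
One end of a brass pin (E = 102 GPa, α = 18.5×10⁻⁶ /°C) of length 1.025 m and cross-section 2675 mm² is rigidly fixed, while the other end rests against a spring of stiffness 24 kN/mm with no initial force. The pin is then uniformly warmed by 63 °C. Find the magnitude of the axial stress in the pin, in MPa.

σ ≈ 9.83 MPa (compressive)

Free thermal expansion: δ_free = αΔT L = 18.5×10⁻⁶ × 63 × 1025 = 1.195 mm.
With a force P in the spring, the elastic change of the pin is PL/(AE) and that of the spring is P/k; compatibility requires their sum to equal δ_free.
P [ L/(AE) + 1/k ] = δ_free → P [ 1025/(2675×102×10³) + 1/(24×10³) ] = 1.195.
P = 1.195 / 4.542×10⁻⁵ = 26300 N.
σ = P/A = 26300/2675 = 9.832 MPa.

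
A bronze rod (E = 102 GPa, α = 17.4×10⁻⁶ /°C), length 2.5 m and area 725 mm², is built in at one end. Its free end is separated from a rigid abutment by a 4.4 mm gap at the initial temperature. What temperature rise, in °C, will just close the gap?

ΔT ≈ 101 °C

Contact occurs when the free expansion equals the gap: αΔT L = 4.4 mm.
ΔT = 4.4 / (17.4×10⁻⁶ × 2500) = 101.1 °C.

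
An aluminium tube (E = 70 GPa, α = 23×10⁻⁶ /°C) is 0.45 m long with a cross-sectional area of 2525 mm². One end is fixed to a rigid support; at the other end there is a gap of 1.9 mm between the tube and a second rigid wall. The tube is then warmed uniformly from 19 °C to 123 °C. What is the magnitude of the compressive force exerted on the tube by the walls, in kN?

Unrestrained expansion: δ_free = αΔT L = 23×10⁻⁶ × 104 × 450 = 1.076 mm.
Since δ_free = 1.08 mm is less than the 1.9 mm gap, the tube never touches the wall. No axial force develops.

P ≈ 0 kN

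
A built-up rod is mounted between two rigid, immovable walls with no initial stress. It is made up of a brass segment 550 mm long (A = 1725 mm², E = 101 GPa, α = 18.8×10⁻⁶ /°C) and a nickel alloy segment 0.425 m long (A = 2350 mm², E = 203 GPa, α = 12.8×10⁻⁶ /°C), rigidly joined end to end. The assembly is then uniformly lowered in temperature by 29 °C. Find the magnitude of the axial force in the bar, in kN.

P ≈ 113 kN (tensile)

If the supports were absent, the total length change would be Σ αᵢΔT Lᵢ = 18.8×10⁻⁶×29×550 + 12.8×10⁻⁶×29×425 = 0.4576 mm.
The walls prevent any net length change, so an axial force P (same in every segment) develops. Compatibility: P · Σ Lᵢ/(AᵢEᵢ) = δ_free.
The series flexibility is Σ Lᵢ/(AᵢEᵢ) = 550/(1725×101×10³) + 425/(2350×203×10³) = 4.048×10⁻⁶ mm/N.
Hence P = δ_free / Σ(L/AE) = 0.4576/4.048×10⁻⁶ = 113.1 kN (tensile).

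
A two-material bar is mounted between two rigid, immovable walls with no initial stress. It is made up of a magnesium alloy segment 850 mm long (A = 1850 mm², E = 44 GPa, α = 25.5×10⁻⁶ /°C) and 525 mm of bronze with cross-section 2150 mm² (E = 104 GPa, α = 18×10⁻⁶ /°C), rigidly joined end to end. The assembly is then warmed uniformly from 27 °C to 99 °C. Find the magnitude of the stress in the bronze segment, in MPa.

If the supports were absent, the total length change would be Σ αᵢΔT Lᵢ = 25.5×10⁻⁶×72×850 + 18×10⁻⁶×72×525 = 2.241 mm.
Since the ends are fixed, an axial force P builds up, equal in every segment, with P · Σ Lᵢ/(AᵢEᵢ) = δ_free.
Σ Lᵢ/(AᵢEᵢ) = 850/(1850×44×10³) + 525/(2150×104×10³) = 1.279×10⁻⁵ mm/N.
Hence P = δ_free / Σ(L/AE) = 2.241/1.279×10⁻⁵ = 175.2 kN (compressive).
σ_{bronze} = P / A = 175200 / 2150 = 81.49 MPa.

σ ≈ 81.5 MPa (compressive)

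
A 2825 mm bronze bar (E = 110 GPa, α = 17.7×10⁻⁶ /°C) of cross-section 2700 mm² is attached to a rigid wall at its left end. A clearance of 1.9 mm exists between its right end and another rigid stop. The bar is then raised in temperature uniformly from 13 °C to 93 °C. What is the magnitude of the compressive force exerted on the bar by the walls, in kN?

P ≈ 221 kN

Free thermal elongation = αΔT L = 17.7×10⁻⁶ × 80 × 2825 = 4 mm.
The gap closes (δ_free > 1.9 mm) and the wall then resists a further 4 − 1.9 = 2.1 mm of expansion.
Compatibility: PL/(AE) = 2.1 mm, so σ = P/A = E × (2.1/2825) = 81.78 MPa.
Force on the wall = σA = 81.78 × 2700 mm² = 220.8 kN.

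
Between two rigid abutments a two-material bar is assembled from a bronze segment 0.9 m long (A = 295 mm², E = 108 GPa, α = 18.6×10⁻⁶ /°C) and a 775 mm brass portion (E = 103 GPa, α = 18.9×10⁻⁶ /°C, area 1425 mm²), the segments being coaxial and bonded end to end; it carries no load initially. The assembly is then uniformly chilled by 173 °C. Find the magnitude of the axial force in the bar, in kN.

P ≈ 162 kN (tensile)

Free thermal contraction of the whole bar: Σ αᵢΔT Lᵢ = 18.6×10⁻⁶×173×900 + 18.9×10⁻⁶×173×775 = 5.43 mm.
The walls prevent any net length change, so an axial force P (same in every segment) develops. Compatibility: P · Σ Lᵢ/(AᵢEᵢ) = δ_free.
The series flexibility is Σ Lᵢ/(AᵢEᵢ) = 900/(295×108×10³) + 775/(1425×103×10³) = 3.353×10⁻⁵ mm/N.
Hence P = δ_free / Σ(L/AE) = 5.43/3.353×10⁻⁵ = 162 kN (tensile).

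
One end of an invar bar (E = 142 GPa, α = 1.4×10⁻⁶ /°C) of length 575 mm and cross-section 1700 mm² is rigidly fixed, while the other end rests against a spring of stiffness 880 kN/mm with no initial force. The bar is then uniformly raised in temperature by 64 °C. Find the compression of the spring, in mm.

Free thermal expansion: δ_free = αΔT L = 1.4×10⁻⁶ × 64 × 575 = 0.05152 mm.
Let P be the compressive force at the spring. The bar shortens elastically by PL/(AE) and the spring compresses by P/k; together these equal δ_free.
So P = δ_free / [L/(AE) + 1/k] = 0.05152 / [ 575/(1700×142×10³) + 1/(880×10³) ].
P = 0.05152 / 3.518×10⁻⁶ = 14640 N.
Spring compression = P/k = 14640/(880×10³) = 0.01664 mm.

δ ≈ 0.0166 mm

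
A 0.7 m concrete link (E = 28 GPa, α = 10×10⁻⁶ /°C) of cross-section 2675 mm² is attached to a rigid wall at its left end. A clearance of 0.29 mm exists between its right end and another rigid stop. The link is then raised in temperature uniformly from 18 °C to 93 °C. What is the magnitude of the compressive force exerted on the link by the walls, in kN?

If the wall were absent the link would grow by αΔT L = 10×10⁻⁶ × 75 × 700 = 0.525 mm.
This exceeds the 0.29 mm gap, so the wall pushes back. The portion of expansion that must be recovered elastically is δ_free − gap = 0.525 − 0.29 = 0.235 mm.
Compatibility: PL/(AE) = 0.235 mm, so σ = P/A = E × (0.235/700) = 9.4 MPa.
Force on the wall = σA = 9.4 × 2675 mm² = 25.14 kN.

P ≈ 25.1 kN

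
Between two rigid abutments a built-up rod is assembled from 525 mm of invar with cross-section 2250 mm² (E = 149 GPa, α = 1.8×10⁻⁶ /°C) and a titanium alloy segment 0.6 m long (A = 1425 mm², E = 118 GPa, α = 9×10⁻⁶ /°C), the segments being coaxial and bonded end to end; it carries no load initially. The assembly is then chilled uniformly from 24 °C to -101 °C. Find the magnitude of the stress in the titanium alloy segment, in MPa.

σ ≈ 108 MPa (tensile)

With the walls removed the bar would change length by δ_free = Σ αᵢΔT Lᵢ = 1.8×10⁻⁶×125×525 + 9×10⁻⁶×125×600 = 0.7931 mm.
The rigid supports impose zero overall length change; the single axial force P common to all segments must satisfy P Σ Lᵢ/(AᵢEᵢ) = δ_free.
The series flexibility is Σ Lᵢ/(AᵢEᵢ) = 525/(2250×149×10³) + 600/(1425×118×10³) = 5.134×10⁻⁶ mm/N.
So P = 0.7931 / 5.134×10⁻⁶ = 154.5 kN, tensile.
σ_{titanium alloy} = P / A = 154500 / 1425 = 108.4 MPa.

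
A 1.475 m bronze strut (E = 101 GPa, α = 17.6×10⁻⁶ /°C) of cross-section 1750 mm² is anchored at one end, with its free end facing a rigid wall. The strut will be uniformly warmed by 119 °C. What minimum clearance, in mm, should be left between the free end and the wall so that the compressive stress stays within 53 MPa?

With no wall the strut would lengthen by αΔT L = 17.6×10⁻⁶ × 119 × 1475 = 3.089 mm.
At the allowable stress the elastic shortening the wall may impose is σL/E = 53 × 1475 / (101×10³) = 0.774 mm.
The gap must absorb the remainder: g_min = 3.089 − 0.774 = 2.315 mm.

g ≈ 2.32 mm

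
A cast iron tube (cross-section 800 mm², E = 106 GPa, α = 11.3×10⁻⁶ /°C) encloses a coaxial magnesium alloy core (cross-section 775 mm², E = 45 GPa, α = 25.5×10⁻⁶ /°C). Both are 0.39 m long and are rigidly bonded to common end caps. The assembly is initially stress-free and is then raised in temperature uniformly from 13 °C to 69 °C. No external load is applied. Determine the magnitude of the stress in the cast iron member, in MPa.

σ ≈ 24.6 MPa (tensile)

Equilibrium of a rigid end plate with no external load gives equal and opposite internal forces ±P in the two members. Since α_{magnesium alloy} > α_{cast iron}, heating drives the magnesium alloy into compression and the cast iron into tension.
Equating the net (thermal + elastic) strains gives |α₁ − α₂|·ΔT = P·[1/(A₁E₁) + 1/(A₂E₂)].
|α₁ − α₂|·ΔT = 14.2×10⁻⁶ × 56 = 0.0007952.
1/(A₁E₁) + 1/(A₂E₂) = 1/(800×106×10³) + 1/(775×45×10³) = 4.047×10⁻⁸ N⁻¹.
P = 0.0007952 / 4.047×10⁻⁸ = 19650 N = 19.65 kN.
σ_{cast iron} = P/A₁ = 19650/800 = 24.56 MPa, tensile.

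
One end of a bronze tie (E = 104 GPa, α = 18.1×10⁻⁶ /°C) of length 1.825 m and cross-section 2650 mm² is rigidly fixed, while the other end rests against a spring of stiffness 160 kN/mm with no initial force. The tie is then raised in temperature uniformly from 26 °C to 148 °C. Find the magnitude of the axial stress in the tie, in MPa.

Free thermal expansion: δ_free = αΔT L = 18.1×10⁻⁶ × 122 × 1825 = 4.03 mm.
Let P be the compressive force at the spring. The tie shortens elastically by PL/(AE) and the spring compresses by P/k; together these equal δ_free.
So P = δ_free / [L/(AE) + 1/k] = 4.03 / [ 1825/(2650×104×10³) + 1/(160×10³) ].
P = 4.03 / 1.287×10⁻⁵ = 313100 N.
σ = P/A = 313100/2650 = 118.1 MPa.

σ ≈ 118 MPa (compressive)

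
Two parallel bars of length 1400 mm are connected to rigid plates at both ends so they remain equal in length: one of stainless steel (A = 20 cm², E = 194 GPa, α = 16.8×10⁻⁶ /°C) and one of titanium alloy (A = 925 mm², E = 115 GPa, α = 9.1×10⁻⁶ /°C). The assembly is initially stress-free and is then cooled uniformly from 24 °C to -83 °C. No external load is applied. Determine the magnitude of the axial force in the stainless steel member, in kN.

Both members must finish at the same length. With the larger α, the stainless steel tends to over-contract; the plates restrain it, putting the stainless steel in tension and the titanium alloy in compression. With no external load the two internal forces are equal and opposite, magnitude P.
Compatibility of the two members (thermal + elastic change equal): (α₁ − α₂)ΔT = P·[1/(A₁E₁) + 1/(A₂E₂)].
|α₁ − α₂|·ΔT = 7.7×10⁻⁶ × 107 = 0.0008239.
1/(A₁E₁) + 1/(A₂E₂) = 1/(2000×194×10³) + 1/(925×115×10³) = 1.198×10⁻⁸ N⁻¹.
So P = 0.0008239 / 1.198×10⁻⁸ = 68.78 kN.

P ≈ 68.8 kN (tensile in the stainless steel)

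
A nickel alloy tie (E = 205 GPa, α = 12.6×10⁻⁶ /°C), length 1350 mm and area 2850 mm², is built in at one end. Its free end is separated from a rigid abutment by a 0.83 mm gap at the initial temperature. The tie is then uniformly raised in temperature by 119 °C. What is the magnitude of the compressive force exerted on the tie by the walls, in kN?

P ≈ 517 kN

If the wall were absent the tie would grow by αΔT L = 12.6×10⁻⁶ × 119 × 1350 = 2.024 mm.
The gap closes (δ_free > 0.83 mm) and the wall then resists a further 2.024 − 0.83 = 1.194 mm of expansion.
That suppressed elongation corresponds to σ = E·Δ/L = 205×10³ × 1.194/1350 = 181.3 MPa.
Force on the wall = σA = 181.3 × 2850 mm² = 516.8 kN.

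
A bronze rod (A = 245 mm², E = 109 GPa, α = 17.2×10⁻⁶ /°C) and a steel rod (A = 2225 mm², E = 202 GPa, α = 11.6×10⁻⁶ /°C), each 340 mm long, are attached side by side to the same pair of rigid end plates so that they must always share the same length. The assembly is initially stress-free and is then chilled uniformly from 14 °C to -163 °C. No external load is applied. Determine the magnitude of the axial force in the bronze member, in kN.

P ≈ 25 kN (tensile in the bronze)

The bronze has the larger α, so on cooling it would change length more than the steel if both were free. The rigid plates force a common final length, so the bronze is put into tension and the steel into compression, with equal and opposite forces P (no external load).
Equating the net (thermal + elastic) strains gives |α₁ − α₂|·ΔT = P·[1/(A₁E₁) + 1/(A₂E₂)].
|α₁ − α₂|·ΔT = 5.6×10⁻⁶ × 177 = 0.0009912.
1/(A₁E₁) + 1/(A₂E₂) = 1/(245×109×10³) + 1/(2225×202×10³) = 3.967×10⁻⁸ N⁻¹.
P = 0.0009912 / 3.967×10⁻⁸ = 24990 N = 24.99 kN.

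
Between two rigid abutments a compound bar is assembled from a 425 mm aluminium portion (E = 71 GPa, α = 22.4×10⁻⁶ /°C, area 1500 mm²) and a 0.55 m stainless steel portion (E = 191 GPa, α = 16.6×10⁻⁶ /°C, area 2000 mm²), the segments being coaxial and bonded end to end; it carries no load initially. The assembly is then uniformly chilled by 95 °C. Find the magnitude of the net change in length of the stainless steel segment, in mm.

|ΔL| ≈ 0.398 mm

Free thermal contraction of the whole bar: Σ αᵢΔT Lᵢ = 22.4×10⁻⁶×95×425 + 16.6×10⁻⁶×95×550 = 1.772 mm.
The walls prevent any net length change, so an axial force P (same in every segment) develops. Compatibility: P · Σ Lᵢ/(AᵢEᵢ) = δ_free.
The series flexibility is Σ Lᵢ/(AᵢEᵢ) = 425/(1500×71×10³) + 550/(2000×191×10³) = 5.43×10⁻⁶ mm/N.
So P = 1.772 / 5.43×10⁻⁶ = 326.3 kN, tensile.
For the stainless steel segment, free thermal change = 16.6×10⁻⁶×95×550 = 0.8674 mm and elastic change from P = 326300×550/(2000×191×10³) = 0.4698 mm; these oppose, so the net change is 0.398 mm (segment shortens).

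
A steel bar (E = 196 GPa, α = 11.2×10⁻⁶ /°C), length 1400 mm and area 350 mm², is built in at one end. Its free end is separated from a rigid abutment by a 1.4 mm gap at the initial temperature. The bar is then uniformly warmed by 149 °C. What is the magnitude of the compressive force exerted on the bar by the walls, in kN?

P ≈ 45.9 kN

If the wall were absent the bar would grow by αΔT L = 11.2×10⁻⁶ × 149 × 1400 = 2.336 mm.
This exceeds the 1.4 mm gap, so the wall pushes back. The portion of expansion that must be recovered elastically is δ_free − gap = 2.336 − 1.4 = 0.9363 mm.
That suppressed elongation corresponds to σ = E·Δ/L = 196×10³ × 0.9363/1400 = 131.1 MPa.
P = σA = 131.1 × 350 = 45.88 kN.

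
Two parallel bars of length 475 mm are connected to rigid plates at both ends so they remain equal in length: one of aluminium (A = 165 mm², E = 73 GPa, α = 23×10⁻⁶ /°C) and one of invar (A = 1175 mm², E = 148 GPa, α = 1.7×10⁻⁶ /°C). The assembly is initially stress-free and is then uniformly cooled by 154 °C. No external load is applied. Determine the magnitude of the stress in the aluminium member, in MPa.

σ ≈ 224 MPa (tensile)

The aluminium has the larger α, so on cooling it would change length more than the invar if both were free. The rigid plates force a common final length, so the aluminium is put into tension and the invar into compression, with equal and opposite forces P (no external load).
Compatibility of the two members (thermal + elastic change equal): (α₁ − α₂)ΔT = P·[1/(A₁E₁) + 1/(A₂E₂)].
|α₁ − α₂|·ΔT = 21.3×10⁻⁶ × 154 = 0.00328.
1/(A₁E₁) + 1/(A₂E₂) = 1/(165×73×10³) + 1/(1175×148×10³) = 8.877×10⁻⁸ N⁻¹.
P = 0.00328 / 8.877×10⁻⁸ = 36950 N = 36.95 kN.
σ_{aluminium} = P/A₁ = 36950/165 = 223.9 MPa, tensile.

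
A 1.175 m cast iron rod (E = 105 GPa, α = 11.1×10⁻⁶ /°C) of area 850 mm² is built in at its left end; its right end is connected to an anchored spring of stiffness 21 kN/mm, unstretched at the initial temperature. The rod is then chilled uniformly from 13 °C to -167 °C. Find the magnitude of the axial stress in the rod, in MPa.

σ ≈ 45.4 MPa (tensile)

Free thermal contraction: δ_free = αΔT L = 11.1×10⁻⁶ × 180 × 1175 = 2.348 mm.
Let P be the tensile force in the spring. The rod extends elastically by PL/(AE) and the spring stretches by P/k; together these equal δ_free.
P [ L/(AE) + 1/k ] = δ_free → P [ 1175/(850×105×10³) + 1/(21×10³) ] = 2.348.
P = 2.348 / 6.078×10⁻⁵ = 38620 N.
σ = P/A = 38620/850 = 45.44 MPa.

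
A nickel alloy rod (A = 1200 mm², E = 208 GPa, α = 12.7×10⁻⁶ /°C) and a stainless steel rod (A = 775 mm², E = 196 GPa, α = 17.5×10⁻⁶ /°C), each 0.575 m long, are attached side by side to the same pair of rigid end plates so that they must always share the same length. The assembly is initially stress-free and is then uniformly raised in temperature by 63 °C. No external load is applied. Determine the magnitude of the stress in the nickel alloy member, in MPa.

Both members must finish at the same length. With the larger α, the stainless steel tends to over-expand; the plates restrain it, putting the stainless steel in compression and the nickel alloy in tension. With no external load the two internal forces are equal and opposite, magnitude P.
Setting the final lengths equal and cancelling L: (α₁ − α₂)ΔT = P/(A₁E₁) + P/(A₂E₂).
|α₁ − α₂|·ΔT = 4.8×10⁻⁶ × 63 = 0.0003024.
1/(A₁E₁) + 1/(A₂E₂) = 1/(1200×208×10³) + 1/(775×196×10³) = 1.059×10⁻⁸ N⁻¹.
So P = 0.0003024 / 1.059×10⁻⁸ = 28.56 kN.
σ_{nickel alloy} = P/A₁ = 28560/1200 = 23.8 MPa, tensile.

σ ≈ 23.8 MPa (tensile)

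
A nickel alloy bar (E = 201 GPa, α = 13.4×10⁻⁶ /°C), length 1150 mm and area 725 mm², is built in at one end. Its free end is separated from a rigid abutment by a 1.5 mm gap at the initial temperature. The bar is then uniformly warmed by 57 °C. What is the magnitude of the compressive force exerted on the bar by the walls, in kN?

Unrestrained expansion: δ_free = αΔT L = 13.4×10⁻⁶ × 57 × 1150 = 0.8784 mm.
This is smaller than the 1.5 mm clearance, so the bar expands freely without reaching the stop — the stress is zero.

P ≈ 0 kN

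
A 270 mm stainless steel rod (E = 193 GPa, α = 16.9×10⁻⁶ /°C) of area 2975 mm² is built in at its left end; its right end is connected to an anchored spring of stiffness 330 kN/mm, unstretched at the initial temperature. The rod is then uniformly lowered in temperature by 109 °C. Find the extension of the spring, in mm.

If the spring were absent the rod would shorten by αΔT L = 16.9×10⁻⁶ × 109 × 270 = 0.4974 mm.
Let P be the tensile force in the spring. The rod extends elastically by PL/(AE) and the spring stretches by P/k; together these equal δ_free.
So P = δ_free / [L/(AE) + 1/k] = 0.4974 / [ 270/(2975×193×10³) + 1/(330×10³) ].
P = 0.4974 / 3.501×10⁻⁶ = 142100 N.
Spring extension = P/k = 142100/(330×10³) = 0.4306 mm.

δ ≈ 0.431 mm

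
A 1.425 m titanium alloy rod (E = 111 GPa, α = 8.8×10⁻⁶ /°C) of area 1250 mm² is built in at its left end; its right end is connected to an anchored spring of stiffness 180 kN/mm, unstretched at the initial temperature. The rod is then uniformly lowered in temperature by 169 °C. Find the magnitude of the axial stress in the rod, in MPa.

Free thermal contraction: δ_free = αΔT L = 8.8×10⁻⁶ × 169 × 1425 = 2.119 mm.
With a force P in the spring, the elastic change of the rod is PL/(AE) and that of the spring is P/k; compatibility requires their sum to equal δ_free.
P [ L/(AE) + 1/k ] = δ_free → P [ 1425/(1250×111×10³) + 1/(180×10³) ] = 2.119.
P = 2.119 / 1.583×10⁻⁵ = 133900 N.
σ = P/A = 133900/1250 = 107.1 MPa.

σ ≈ 107 MPa (tensile)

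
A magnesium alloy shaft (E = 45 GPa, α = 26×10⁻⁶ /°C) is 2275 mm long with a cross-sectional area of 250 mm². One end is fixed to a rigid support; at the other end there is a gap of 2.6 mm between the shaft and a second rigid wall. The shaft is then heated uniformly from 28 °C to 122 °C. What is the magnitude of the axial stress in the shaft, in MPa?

If the wall were absent the shaft would grow by αΔT L = 26×10⁻⁶ × 94 × 2275 = 5.56 mm.
This exceeds the 2.6 mm gap, so the wall pushes back. The portion of expansion that must be recovered elastically is δ_free − gap = 5.56 − 2.6 = 2.96 mm.
That suppressed elongation corresponds to σ = E·Δ/L = 45×10³ × 2.96/2275 = 58.55 MPa.

σ ≈ 58.6 MPa (compressive)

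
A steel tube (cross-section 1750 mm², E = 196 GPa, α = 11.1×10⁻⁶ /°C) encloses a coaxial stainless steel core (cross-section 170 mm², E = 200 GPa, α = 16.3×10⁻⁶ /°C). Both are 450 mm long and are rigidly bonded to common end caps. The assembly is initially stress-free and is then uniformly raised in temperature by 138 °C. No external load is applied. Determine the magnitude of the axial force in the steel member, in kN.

Equilibrium of a rigid end plate with no external load gives equal and opposite internal forces ±P in the two members. Since α_{stainless steel} > α_{steel}, heating drives the stainless steel into compression and the steel into tension.
Compatibility of the two members (thermal + elastic change equal): (α₁ − α₂)ΔT = P·[1/(A₁E₁) + 1/(A₂E₂)].
|α₁ − α₂|·ΔT = 5.2×10⁻⁶ × 138 = 0.0007176.
1/(A₁E₁) + 1/(A₂E₂) = 1/(1750×196×10³) + 1/(170×200×10³) = 3.233×10⁻⁸ N⁻¹.
P = 0.0007176 / 3.233×10⁻⁸ = 22200 N = 22.2 kN.

P ≈ 22.2 kN (tensile in the steel)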